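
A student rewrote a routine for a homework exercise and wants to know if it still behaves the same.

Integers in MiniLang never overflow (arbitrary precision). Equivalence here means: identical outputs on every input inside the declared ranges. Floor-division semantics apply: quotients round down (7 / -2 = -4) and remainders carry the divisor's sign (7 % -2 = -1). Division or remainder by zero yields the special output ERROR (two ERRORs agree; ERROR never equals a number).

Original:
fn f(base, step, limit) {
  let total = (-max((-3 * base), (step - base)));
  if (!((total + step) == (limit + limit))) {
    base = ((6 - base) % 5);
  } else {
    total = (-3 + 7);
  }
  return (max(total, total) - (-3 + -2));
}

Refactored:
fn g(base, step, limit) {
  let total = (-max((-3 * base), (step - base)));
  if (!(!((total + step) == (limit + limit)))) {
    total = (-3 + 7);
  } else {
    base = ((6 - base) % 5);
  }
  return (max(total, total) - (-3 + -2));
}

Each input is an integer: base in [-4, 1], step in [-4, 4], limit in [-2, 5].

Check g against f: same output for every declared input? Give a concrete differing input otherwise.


Changes here: boolean connective usage differs; the full 432-point sweep finds no disagreement.
verdict: equivalent


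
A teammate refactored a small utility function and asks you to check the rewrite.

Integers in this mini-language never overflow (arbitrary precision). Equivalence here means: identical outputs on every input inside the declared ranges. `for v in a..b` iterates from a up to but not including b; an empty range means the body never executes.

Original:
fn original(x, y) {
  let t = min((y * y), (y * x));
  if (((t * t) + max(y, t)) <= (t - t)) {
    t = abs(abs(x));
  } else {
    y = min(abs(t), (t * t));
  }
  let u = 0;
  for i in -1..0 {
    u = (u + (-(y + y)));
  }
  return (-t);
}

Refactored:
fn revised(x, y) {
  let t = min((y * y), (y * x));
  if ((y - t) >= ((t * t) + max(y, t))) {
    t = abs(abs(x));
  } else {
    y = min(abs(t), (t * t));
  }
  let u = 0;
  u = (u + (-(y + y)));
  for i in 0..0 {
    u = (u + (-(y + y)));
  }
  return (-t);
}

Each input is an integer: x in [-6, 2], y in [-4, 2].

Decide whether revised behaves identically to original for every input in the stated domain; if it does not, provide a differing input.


These are not equivalent — on x=-1, y=1 the outputs split (1 vs -1).
original: t becomes -1; next (((t * t) + max(y, t)) <= (t - t)) evaluates to false; next y becomes 1; next u becomes 0; next at i=-1:; next u becomes -2; next final value 1
revised: t becomes -1; next ((y - t) >= ((t * t) + max(y, t))) evaluates to true; next t becomes 1; next u becomes 0; next u becomes -2; next i never enters its loop body; next final value -1
verdict: not equivalent; witness: x=-1, y=1


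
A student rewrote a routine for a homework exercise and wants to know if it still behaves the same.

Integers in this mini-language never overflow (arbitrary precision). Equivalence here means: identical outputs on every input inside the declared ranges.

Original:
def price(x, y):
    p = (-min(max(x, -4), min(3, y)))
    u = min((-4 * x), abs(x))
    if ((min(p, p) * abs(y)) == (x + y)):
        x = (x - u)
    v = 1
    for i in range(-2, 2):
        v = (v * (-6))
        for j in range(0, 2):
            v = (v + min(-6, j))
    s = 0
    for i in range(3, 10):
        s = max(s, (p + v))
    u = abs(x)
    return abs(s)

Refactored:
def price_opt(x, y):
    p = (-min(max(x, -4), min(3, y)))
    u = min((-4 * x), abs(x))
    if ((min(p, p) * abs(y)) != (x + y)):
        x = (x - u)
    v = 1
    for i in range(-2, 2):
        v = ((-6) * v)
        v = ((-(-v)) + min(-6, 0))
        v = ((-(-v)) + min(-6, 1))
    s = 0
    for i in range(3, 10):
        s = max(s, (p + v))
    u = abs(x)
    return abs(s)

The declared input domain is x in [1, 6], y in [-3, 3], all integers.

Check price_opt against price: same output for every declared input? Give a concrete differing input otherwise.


Equivalent. The suspicious edit (`((min(p, p) * abs(y)) == (x + y))` became `((min(p, p) * abs(y)) != (x + y))`) never changes the result for any input inside the declared domain.
Sweeping the whole domain (42 inputs) finds no disagreement.
As a probe, take x=5, y=-2: price runs p=2, then u=-20, then ((min(p, p) * abs(y)) == (x + y)) is false, then v=1, then (i=-2), then v=-6, then (j=0), then v=-12, then (j=1), then v=-18, then (i=-1), then v=108, then (j=0), then v=102, then (j=1), then v=96, then (i=0), then v=-576, then (j=0), then v=-582, then (j=1), then v=-588, then (i=1), then v=3528, then (j=0), then v=3522, then (j=1), then v=3516, then s=0, then (i=3), then s=3518, then (i=4), then s=3518, then (i=5), then s=3518, then (i=6), then s=3518, then (i=7), then s=3518, then (i=8), then s=3518, then (i=9), then s=3518, then u=5, then returns 3518; price_opt runs p=2, then u=-20, then ((min(p, p) * abs(y)) != (x + y)) is true, then x=25, then v=1, then (i=-2), then v=-6, then v=-12, then v=-18, then (i=-1), then v=108, then v=102, then v=96, then (i=0), then v=-576, then v=-582, then v=-588, then (i=1), then v=3528, then v=3522, then v=3516, then s=0, then (i=3), then s=3518, then (i=4), then s=3518, then (i=5), then s=3518, then (i=6), then s=3518, then (i=7), then s=3518, then (i=8), then s=3518, then (i=9), then s=3518, then u=25, then returns 3518; both end at 3518.
verdict: equivalent


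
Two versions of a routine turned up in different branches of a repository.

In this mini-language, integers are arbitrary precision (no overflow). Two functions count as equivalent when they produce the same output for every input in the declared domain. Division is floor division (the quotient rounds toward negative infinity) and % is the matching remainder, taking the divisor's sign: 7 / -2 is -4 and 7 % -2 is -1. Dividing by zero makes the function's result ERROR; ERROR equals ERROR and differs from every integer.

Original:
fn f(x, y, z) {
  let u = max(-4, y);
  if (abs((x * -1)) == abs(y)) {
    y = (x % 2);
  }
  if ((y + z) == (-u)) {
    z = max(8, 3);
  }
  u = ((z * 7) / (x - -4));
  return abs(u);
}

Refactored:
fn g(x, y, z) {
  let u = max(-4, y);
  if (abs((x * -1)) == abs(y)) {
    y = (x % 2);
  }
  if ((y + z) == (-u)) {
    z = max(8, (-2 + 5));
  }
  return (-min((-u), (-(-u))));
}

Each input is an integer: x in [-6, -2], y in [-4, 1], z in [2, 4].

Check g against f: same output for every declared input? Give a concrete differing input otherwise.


These are not equivalent — on x=-6, y=-4, z=2 the outputs split (7 vs 4).
f: u = -4; (abs((x * -1)) == abs(y)) -> false; ((y + z) == (-u)) -> false; u = -7; return 7
g: u = -4; (abs((x * -1)) == abs(y)) -> false; ((y + z) == (-u)) -> false; return 4
verdict: not equivalent; witness: x=-6, y=-4, z=2


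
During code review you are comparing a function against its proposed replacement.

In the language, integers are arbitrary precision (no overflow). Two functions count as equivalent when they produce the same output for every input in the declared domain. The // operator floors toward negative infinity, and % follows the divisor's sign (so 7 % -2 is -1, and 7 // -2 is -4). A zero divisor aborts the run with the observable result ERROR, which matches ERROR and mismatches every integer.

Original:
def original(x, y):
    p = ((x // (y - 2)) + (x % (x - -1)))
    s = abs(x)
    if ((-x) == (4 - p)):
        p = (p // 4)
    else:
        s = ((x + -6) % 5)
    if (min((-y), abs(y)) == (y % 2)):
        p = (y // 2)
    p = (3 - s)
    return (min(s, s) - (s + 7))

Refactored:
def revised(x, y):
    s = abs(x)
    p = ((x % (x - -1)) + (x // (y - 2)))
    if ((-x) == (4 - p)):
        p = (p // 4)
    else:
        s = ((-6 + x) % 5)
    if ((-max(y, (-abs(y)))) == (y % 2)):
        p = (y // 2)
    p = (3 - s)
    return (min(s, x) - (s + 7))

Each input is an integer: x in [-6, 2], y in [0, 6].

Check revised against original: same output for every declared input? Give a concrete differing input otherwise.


These are not equivalent — on x=-6, y=0 the outputs split (-7 vs -16).
original: p becomes 2; next s becomes 6; next ((-x) == (4 - p)) evaluates to false; next s becomes 3; next (min((-y), abs(y)) == (y % 2)) evaluates to true; next p becomes 0; next p becomes 0; next final value -7
revised: s becomes 6; next p becomes 2; next ((-x) == (4 - p)) evaluates to false; next s becomes 3; next ((-max(y, (-abs(y)))) == (y % 2)) evaluates to true; next p becomes 0; next p becomes 0; next final value -16
verdict: not equivalent; witness: x=-6, y=0


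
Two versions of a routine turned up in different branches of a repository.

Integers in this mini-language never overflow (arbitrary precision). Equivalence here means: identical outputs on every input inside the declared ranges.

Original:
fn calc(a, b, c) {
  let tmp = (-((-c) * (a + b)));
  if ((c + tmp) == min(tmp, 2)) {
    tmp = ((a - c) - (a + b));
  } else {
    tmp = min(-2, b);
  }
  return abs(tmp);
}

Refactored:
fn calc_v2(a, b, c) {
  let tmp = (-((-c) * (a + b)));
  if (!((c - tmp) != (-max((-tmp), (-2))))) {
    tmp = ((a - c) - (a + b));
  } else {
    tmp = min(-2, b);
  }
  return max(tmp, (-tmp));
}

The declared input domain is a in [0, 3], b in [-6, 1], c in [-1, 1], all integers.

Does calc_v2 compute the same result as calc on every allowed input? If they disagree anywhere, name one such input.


Take a=0, b=-3, c=-1.
calc: tmp = 3; ((c + tmp) == min(tmp, 2)) -> true; tmp = 4; return 4
calc_v2: tmp = 3; (!((c - tmp) != (-max((-tmp), (-2))))) -> false; tmp = -3; return 3
4 and 3 differ, so these are not the same function on this domain.
verdict: not equivalent; witness: a=0, b=-3, c=-1


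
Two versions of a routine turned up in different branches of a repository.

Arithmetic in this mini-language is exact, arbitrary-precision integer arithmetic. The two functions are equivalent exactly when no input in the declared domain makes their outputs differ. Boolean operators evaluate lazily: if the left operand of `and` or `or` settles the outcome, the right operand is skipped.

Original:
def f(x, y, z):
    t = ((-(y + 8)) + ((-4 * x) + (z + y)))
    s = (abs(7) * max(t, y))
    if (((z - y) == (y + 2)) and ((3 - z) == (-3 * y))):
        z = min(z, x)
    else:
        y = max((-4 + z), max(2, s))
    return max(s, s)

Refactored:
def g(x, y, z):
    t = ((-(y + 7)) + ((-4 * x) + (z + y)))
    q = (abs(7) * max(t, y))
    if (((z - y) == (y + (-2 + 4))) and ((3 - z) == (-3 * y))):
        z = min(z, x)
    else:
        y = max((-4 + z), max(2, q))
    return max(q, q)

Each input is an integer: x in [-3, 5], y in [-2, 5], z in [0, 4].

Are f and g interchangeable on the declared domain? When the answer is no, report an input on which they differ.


Run the pair on x=-3, y=-2, z=0.
f: t = 4; s = 28; (((z - y) == (y + 2)) and ((3 - z) == (-3 * y))) -> false; y = 28; return 28
g: t = 5; q = 35; (((z - y) == (y + (-2 + 4))) and ((3 - z) == (-3 * y))) -> false; y = 35; return 35
28 and 35 differ, so these are not the same function on this domain.
verdict: not equivalent; witness: x=-3, y=-2, z=0


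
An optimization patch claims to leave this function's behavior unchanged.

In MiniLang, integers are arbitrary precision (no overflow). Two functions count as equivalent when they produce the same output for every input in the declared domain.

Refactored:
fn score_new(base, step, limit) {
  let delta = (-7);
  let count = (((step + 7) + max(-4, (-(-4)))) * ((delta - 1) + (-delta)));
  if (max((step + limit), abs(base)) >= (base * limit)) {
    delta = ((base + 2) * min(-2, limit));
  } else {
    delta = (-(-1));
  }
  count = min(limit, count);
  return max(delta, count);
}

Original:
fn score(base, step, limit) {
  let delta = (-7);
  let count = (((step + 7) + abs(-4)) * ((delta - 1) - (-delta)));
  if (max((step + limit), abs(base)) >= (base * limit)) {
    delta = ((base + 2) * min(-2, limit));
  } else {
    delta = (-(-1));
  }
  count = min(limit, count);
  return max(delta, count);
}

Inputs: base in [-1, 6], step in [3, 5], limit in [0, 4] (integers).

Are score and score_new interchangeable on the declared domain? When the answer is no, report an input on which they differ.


Take base=6, step=3, limit=0.
score: delta := -7 | count := -210 | (max((step + limit), abs(base)) >= (base * limit)): true | delta := -16 | count := -210 | result -16
score_new: delta := -7 | count := -14 | (max((step + limit), abs(base)) >= (base * limit)): true | delta := -16 | count := -14 | result -14
-16 vs -14 — the two versions disagree here.
verdict: not equivalent; witness: base=6, step=3, limit=0


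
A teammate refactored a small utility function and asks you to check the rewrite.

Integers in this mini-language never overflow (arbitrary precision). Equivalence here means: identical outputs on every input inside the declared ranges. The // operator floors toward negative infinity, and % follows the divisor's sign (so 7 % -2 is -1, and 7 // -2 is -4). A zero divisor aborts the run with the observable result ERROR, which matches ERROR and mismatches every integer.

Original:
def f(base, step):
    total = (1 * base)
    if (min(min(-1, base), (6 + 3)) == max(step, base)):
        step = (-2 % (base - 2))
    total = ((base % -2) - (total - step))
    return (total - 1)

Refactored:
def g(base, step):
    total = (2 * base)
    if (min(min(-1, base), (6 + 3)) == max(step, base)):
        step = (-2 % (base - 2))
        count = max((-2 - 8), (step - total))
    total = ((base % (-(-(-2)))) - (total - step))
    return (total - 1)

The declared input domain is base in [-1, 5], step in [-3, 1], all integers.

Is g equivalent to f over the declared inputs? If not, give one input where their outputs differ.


The rewrite breaks on base=-1, step=-3, where the results are -3 and -2.
f: total = -1; (min(min(-1, base), (6 + 3)) == max(step, base)) -> true; step = -2; total = -2; return -3
g: total = -2; (min(min(-1, base), (6 + 3)) == max(step, base)) -> true; step = -2; count = 0; total = -1; return -2
verdict: not equivalent; witness: base=-1, step=-3


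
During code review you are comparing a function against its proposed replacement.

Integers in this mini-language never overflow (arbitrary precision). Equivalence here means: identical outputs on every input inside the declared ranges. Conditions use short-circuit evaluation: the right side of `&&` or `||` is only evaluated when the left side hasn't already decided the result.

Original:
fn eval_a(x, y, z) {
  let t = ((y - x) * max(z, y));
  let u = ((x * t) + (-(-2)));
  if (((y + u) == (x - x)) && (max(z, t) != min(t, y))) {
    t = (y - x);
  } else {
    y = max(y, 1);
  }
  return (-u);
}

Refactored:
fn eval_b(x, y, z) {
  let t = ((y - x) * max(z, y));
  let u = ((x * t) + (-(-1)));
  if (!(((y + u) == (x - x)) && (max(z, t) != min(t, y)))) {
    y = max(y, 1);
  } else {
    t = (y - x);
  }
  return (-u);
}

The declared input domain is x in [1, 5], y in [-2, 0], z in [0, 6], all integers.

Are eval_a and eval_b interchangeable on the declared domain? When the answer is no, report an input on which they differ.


Not equivalent: x=1, y=-2, z=0 separates them (-2 vs -1).
eval_a: t := 0 | u := 2 | (((y + u) == (x - x)) && (max(z, t) != min(t, y))): true | t := -3 | result -2
eval_b: t := 0 | u := 1 | (!(((y + u) == (x - x)) && (max(z, t) != min(t, y)))): true | y := 1 | result -1
verdict: not equivalent; witness: x=1, y=-2, z=0


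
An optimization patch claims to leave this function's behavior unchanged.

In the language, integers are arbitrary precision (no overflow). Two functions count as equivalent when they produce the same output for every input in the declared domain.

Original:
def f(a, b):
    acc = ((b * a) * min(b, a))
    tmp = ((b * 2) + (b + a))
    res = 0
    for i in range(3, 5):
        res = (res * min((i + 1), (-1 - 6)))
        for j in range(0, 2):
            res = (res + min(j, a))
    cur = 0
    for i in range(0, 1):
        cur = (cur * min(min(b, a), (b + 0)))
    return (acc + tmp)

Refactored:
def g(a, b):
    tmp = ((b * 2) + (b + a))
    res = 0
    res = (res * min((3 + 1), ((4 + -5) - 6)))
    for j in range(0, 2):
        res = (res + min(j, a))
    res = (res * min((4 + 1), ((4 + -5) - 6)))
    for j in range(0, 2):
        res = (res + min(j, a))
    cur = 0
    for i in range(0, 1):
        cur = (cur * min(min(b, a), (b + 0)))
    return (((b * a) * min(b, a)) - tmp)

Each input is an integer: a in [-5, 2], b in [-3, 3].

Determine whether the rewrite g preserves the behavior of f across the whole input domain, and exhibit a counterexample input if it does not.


Input a=-5, b=-3: -89 from f versus -61 from g.
verdict: not equivalent; witness: a=-5, b=-3


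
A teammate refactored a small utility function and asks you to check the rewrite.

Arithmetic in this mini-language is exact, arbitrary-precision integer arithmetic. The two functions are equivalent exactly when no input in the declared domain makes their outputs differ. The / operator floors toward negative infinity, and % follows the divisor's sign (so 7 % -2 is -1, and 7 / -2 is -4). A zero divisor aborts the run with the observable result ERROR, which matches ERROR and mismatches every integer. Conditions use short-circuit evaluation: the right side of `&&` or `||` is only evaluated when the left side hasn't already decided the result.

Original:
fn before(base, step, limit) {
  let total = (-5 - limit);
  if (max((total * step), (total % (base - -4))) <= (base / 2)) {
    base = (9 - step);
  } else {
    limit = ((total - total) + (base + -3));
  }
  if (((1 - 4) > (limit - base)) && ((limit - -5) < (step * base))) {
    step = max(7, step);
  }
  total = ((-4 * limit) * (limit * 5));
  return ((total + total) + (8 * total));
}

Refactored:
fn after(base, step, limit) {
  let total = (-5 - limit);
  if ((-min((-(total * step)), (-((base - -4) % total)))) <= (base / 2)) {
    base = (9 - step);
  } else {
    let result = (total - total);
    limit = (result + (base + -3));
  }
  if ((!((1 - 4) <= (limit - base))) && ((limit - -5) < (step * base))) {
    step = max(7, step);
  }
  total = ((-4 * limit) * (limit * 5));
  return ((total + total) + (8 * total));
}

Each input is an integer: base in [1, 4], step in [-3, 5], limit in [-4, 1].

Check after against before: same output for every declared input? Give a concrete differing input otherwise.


Take base=1, step=0, limit=-4.
before: total=-1, then (max((total * step), (total % (base - -4))) <= (base / 2)) is false, then limit=-2, then (((1 - 4) > (limit - base)) && ((limit - -5) < (step * base))) is false, then total=-80, then returns -800
after: total=-1, then ((-min((-(total * step)), (-((base - -4) % total)))) <= (base / 2)) is true, then base=9, then ((!((1 - 4) <= (limit - base))) && ((limit - -5) < (step * base))) is false, then total=-320, then returns -3200
-800 vs -3200 — the two versions disagree here.
verdict: not equivalent; witness: base=1, step=0, limit=-4


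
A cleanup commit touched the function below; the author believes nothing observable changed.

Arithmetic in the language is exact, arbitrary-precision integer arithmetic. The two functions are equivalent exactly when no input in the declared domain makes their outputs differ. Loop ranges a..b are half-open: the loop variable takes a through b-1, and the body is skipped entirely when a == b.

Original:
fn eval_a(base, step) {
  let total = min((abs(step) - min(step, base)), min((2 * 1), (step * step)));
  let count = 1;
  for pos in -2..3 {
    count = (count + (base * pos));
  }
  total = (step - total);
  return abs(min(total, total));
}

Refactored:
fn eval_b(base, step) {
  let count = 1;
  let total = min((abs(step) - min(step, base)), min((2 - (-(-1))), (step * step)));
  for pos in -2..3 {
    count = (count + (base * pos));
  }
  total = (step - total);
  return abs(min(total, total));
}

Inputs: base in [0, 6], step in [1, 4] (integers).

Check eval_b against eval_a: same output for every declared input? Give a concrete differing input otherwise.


Run the pair on base=0, step=2.
eval_a: total=2, then count=1, then (pos=-2), then count=1, then (pos=-1), then count=1, then (pos=0), then count=1, then (pos=1), then count=1, then (pos=2), then count=1, then total=0, then returns 0
eval_b: count=1, then total=1, then (pos=-2), then count=1, then (pos=-1), then count=1, then (pos=0), then count=1, then (pos=1), then count=1, then (pos=2), then count=1, then total=1, then returns 1
0 != 1, so the rewrite changes behavior.
verdict: not equivalent; witness: base=0, step=2


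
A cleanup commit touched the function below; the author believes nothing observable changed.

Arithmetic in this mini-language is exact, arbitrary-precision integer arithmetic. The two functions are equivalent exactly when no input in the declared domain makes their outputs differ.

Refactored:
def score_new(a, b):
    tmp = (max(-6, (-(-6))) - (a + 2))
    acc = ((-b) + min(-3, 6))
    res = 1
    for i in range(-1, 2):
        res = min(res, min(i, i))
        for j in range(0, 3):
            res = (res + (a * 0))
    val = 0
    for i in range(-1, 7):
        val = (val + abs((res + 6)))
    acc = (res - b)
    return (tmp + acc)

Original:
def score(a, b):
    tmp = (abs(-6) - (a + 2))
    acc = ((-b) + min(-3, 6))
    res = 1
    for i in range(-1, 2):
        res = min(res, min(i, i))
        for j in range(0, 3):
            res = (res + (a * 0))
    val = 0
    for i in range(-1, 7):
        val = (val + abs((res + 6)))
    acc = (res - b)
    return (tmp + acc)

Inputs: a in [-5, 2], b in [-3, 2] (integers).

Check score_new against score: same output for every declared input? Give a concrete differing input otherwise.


Equivalent — the differences include min/max/abs usage differs; also constant usage differs, yet no declared input distinguishes the two.
As a probe, take a=-3, b=1: score runs tmp = 7; acc = -4; res = 1; [i=-1]; res = -1; [j=0]; res = -1; [j=1]; res = -1; [j=2]; res = -1; [i=0]; res = -1; [j=0]; res = -1; [j=1]; res = -1; [j=2]; res = -1; [i=1]; res = -1; [j=0]; res = -1; [j=1]; res = -1; [j=2]; res = -1; val = 0; [i=-1]; val = 5; [i=0]; val = 10; [i=1]; val = 15; [i=2]; val = 20; [i=3]; val = 25; [i=4]; val = 30; [i=5]; val = 35; [i=6]; val = 40; acc = -2; return 5; score_new runs tmp = 7; acc = -4; res = 1; [i=-1]; res = -1; [j=0]; res = -1; [j=1]; res = -1; [j=2]; res = -1; [i=0]; res = -1; [j=0]; res = -1; [j=1]; res = -1; [j=2]; res = -1; [i=1]; res = -1; [j=0]; res = -1; [j=1]; res = -1; [j=2]; res = -1; val = 0; [i=-1]; val = 5; [i=0]; val = 10; [i=1]; val = 15; [i=2]; val = 20; [i=3]; val = 25; [i=4]; val = 30; [i=5]; val = 35; [i=6]; val = 40; acc = -2; return 5; both end at 5.
An exhaustive pass over the 48 declared inputs shows identical outputs.
verdict: equivalent


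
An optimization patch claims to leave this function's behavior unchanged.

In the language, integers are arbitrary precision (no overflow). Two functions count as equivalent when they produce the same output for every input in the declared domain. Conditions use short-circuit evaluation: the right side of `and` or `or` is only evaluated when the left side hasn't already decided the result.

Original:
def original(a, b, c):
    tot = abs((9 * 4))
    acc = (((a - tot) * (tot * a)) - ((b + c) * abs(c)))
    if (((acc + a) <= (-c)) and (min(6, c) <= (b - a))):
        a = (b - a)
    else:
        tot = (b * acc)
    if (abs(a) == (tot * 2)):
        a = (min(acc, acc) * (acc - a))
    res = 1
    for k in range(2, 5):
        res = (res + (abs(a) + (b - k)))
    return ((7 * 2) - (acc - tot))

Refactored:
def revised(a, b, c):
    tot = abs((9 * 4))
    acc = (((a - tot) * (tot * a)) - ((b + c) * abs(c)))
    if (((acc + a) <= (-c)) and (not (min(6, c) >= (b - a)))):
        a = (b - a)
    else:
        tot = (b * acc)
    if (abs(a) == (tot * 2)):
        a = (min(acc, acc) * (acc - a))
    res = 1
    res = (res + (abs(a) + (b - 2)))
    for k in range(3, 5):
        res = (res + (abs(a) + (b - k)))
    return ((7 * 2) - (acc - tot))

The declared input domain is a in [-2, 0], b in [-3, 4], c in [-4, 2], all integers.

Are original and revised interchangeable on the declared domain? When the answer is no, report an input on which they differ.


Not equivalent: a=0, b=0, c=0 separates them (50 vs 14).
original: tot := 36 | acc := 0 | (((acc + a) <= (-c)) and (min(6, c) <= (b - a))): true | a := 0 | (abs(a) == (tot * 2)): false | res := 1 | iter k=2: | res := -1 | iter k=3: | res := -4 | iter k=4: | res := -8 | result 50
revised: tot := 36 | acc := 0 | (((acc + a) <= (-c)) and (not (min(6, c) >= (b - a)))): false | tot := 0 | (abs(a) == (tot * 2)): true | a := 0 | res := 1 | res := -1 | iter k=3: | res := -4 | iter k=4: | res := -8 | result 14
verdict: not equivalent; witness: a=0, b=0, c=0


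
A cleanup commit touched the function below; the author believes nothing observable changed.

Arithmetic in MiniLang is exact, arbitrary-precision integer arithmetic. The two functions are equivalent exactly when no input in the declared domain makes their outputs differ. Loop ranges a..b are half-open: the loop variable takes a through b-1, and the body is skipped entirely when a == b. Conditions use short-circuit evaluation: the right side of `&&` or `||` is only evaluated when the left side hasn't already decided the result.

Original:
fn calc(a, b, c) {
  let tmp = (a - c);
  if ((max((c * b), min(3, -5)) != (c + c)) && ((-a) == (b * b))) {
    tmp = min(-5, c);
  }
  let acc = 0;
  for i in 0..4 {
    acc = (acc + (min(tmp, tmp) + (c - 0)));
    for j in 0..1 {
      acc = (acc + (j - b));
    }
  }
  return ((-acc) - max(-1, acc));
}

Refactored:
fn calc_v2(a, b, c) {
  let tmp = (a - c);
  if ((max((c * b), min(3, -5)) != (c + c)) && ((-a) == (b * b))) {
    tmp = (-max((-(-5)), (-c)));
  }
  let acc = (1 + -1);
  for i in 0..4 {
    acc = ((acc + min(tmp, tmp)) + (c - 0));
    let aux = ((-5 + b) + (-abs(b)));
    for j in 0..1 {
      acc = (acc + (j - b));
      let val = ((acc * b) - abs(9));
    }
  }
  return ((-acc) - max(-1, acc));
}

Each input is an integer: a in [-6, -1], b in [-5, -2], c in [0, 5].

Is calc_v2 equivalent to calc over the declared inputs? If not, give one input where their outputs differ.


This is a faithful refactor — statement counts differ; and local variable names differ; and min/max/abs usage differs; and constant usage differs; and arithmetic usage differs, but the computed results match everywhere.
As a probe, take a=-1, b=-5, c=3: calc runs tmp=-4, then ((max((c * b), min(3, -5)) != (c + c)) && ((-a) == (b * b))) is false, then acc=0, then (i=0), then acc=-1, then (j=0), then acc=4, then (i=1), then acc=3, then (j=0), then acc=8, then (i=2), then acc=7, then (j=0), then acc=12, then (i=3), then acc=11, then (j=0), then acc=16, then returns -32; calc_v2 runs tmp=-4, then ((max((c * b), min(3, -5)) != (c + c)) && ((-a) == (b * b))) is false, then acc=0, then (i=0), then acc=-1, then aux=-15, then (j=0), then acc=4, then val=-29, then (i=1), then acc=3, then aux=-15, then (j=0), then acc=8, then val=-49, then (i=2), then acc=7, then aux=-15, then (j=0), then acc=12, then val=-69, then (i=3), then acc=11, then aux=-15, then (j=0), then acc=16, then val=-89, then returns -32; both end at -32.
Checked all 144 inputs in the declared domain: the outputs agree on every one.
verdict: equivalent


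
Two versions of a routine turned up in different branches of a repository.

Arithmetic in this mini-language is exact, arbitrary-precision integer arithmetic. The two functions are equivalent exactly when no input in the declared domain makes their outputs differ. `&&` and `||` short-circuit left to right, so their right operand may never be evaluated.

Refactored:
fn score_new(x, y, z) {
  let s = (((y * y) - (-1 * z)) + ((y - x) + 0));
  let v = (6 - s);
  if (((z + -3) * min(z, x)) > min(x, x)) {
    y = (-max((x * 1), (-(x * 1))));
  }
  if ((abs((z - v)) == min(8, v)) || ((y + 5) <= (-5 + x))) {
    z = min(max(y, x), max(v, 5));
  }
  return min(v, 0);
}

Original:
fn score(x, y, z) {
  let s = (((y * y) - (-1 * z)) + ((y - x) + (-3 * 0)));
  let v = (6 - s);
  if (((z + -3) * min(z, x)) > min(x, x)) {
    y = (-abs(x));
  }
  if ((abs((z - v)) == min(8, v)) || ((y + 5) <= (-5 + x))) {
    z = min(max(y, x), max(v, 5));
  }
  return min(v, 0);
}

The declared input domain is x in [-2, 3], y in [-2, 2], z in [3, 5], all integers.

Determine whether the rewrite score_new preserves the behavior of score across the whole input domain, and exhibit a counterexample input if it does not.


Behavior is preserved: although min/max/abs usage differs, plus arithmetic usage differs, plus constant usage differs, the outputs never diverge.
Spot check at x=3, y=1, z=4 — score: s = 3; v = 3; (((z + -3) * min(z, x)) > min(x, x)) -> false; ((abs((z - v)) == min(8, v)) || ((y + 5) <= (-5 + x))) -> false; return 0. score_new: s = 3; v = 3; (((z + -3) * min(z, x)) > min(x, x)) -> false; ((abs((z - v)) == min(8, v)) || ((y + 5) <= (-5 + x))) -> false; return 0. Both give 0.
Checked all 90 inputs in the declared domain: the outputs agree on every one.
verdict: equivalent


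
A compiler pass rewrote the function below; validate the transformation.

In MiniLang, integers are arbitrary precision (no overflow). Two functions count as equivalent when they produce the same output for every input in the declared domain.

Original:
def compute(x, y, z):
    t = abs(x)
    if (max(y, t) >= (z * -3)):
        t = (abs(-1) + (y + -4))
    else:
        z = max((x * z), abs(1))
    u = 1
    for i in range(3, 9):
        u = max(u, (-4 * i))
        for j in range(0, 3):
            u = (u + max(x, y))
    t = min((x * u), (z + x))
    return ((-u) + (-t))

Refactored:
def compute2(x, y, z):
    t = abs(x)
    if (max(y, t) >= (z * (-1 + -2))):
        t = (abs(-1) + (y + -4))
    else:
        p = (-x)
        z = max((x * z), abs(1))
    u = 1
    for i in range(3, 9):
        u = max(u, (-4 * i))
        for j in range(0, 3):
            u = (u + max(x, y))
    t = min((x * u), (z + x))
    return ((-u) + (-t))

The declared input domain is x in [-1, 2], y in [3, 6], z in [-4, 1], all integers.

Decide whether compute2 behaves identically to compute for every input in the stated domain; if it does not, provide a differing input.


Behavior is preserved: although statement counts differ; constant usage differs; arithmetic usage differs; local variable names differ, the outputs never diverge.
One worked example (x=-1, y=4, z=0) — compute: t=1, then (max(y, t) >= (z * -3)) is true, then t=1, then u=1, then (i=3), then u=1, then (j=0), then u=5, then (j=1), then u=9, then (j=2), then u=13, then (i=4), then u=13, then (j=0), then u=17, then (j=1), then u=21, then (j=2), then u=25, then (i=5), then u=25, then (j=0), then u=29, then (j=1), then u=33, then (j=2), then u=37, then (i=6), then u=37, then (j=0), then u=41, then (j=1), then u=45, then (j=2), then u=49, then (i=7), then u=49, then (j=0), then u=53, then (j=1), then u=57, then (j=2), then u=61, then (i=8), then u=61, then (j=0), then u=65, then (j=1), then u=69, then (j=2), then u=73, then t=-73, then returns 0; compute2: t=1, then (max(y, t) >= (z * (-1 + -2))) is true, then t=1, then u=1, then (i=3), then u=1, then (j=0), then u=5, then (j=1), then u=9, then (j=2), then u=13, then (i=4), then u=13, then (j=0), then u=17, then (j=1), then u=21, then (j=2), then u=25, then (i=5), then u=25, then (j=0), then u=29, then (j=1), then u=33, then (j=2), then u=37, then (i=6), then u=37, then (j=0), then u=41, then (j=1), then u=45, then (j=2), then u=49, then (i=7), then u=49, then (j=0), then u=53, then (j=1), then u=57, then (j=2), then u=61, then (i=8), then u=61, then (j=0), then u=65, then (j=1), then u=69, then (j=2), then u=73, then t=-73, then returns 0; agreement on 0.
Across all 96 domain points the two functions coincide.
verdict: equivalent


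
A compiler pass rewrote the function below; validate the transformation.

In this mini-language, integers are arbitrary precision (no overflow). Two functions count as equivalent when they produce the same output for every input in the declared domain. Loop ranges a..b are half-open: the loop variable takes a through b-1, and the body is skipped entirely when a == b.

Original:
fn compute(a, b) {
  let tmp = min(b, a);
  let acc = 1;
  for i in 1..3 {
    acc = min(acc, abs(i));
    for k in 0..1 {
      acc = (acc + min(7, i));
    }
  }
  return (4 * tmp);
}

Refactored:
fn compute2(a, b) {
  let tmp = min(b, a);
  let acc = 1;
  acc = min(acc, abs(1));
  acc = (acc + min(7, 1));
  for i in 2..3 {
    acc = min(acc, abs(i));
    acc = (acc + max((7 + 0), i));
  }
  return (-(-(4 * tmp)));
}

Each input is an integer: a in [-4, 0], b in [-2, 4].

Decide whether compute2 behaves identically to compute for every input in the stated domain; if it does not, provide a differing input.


The suspicious-looking change has no observable effect anywhere in the declared ranges; all 35 inputs agree.
verdict: equivalent


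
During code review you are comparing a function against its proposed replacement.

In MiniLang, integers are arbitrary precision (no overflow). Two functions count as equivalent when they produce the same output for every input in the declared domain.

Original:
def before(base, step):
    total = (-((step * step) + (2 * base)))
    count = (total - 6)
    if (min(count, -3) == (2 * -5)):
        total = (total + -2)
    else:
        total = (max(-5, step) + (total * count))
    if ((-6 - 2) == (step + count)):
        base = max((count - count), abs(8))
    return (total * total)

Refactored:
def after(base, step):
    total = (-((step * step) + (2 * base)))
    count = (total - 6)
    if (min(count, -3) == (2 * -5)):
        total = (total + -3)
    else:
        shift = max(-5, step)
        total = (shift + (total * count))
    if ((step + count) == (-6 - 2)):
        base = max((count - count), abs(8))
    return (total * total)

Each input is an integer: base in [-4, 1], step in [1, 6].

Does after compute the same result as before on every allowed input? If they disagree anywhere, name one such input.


Run the pair on base=0, step=2.
before: total=-4, then count=-10, then (min(count, -3) == (2 * -5)) is true, then total=-6, then ((-6 - 2) == (step + count)) is true, then base=8, then returns 36
after: total=-4, then count=-10, then (min(count, -3) == (2 * -5)) is true, then total=-7, then ((step + count) == (-6 - 2)) is true, then base=8, then returns 49
36 != 49, so the rewrite changes behavior.
verdict: not equivalent; witness: base=0, step=2


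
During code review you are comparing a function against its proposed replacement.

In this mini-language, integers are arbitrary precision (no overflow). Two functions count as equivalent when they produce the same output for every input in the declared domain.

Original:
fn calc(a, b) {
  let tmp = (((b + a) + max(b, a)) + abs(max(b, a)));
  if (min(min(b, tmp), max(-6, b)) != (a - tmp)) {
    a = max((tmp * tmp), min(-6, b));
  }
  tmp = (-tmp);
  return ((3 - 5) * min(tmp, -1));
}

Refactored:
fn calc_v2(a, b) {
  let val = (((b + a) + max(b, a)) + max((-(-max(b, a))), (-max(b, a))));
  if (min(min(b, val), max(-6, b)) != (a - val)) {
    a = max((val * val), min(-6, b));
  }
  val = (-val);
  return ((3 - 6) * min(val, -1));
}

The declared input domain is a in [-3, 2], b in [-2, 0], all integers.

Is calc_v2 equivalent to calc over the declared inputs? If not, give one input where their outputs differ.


The rewrite breaks on a=-3, b=-2, where the results are 2 and 3.
calc: tmp=-5, then (min(min(b, tmp), max(-6, b)) != (a - tmp)) is true, then a=25, then tmp=5, then returns 2
calc_v2: val=-5, then (min(min(b, val), max(-6, b)) != (a - val)) is true, then a=25, then val=5, then returns 3
verdict: not equivalent; witness: a=-3, b=-2


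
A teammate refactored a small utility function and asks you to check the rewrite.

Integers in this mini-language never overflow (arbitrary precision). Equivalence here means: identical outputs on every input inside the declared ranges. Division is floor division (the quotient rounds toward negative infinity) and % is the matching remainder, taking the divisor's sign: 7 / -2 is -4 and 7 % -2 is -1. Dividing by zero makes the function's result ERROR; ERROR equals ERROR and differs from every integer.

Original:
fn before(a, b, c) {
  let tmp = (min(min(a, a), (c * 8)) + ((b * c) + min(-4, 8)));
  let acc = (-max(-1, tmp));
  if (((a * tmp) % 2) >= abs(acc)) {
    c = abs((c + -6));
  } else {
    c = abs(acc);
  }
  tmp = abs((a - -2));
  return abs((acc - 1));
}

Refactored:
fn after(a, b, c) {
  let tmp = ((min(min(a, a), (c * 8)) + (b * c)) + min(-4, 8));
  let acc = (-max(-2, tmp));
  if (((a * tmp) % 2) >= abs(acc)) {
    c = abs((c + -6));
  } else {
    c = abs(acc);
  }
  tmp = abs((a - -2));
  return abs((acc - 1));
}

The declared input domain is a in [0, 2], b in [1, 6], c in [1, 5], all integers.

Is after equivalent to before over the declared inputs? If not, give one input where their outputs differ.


Take a=0, b=1, c=1.
before: tmp becomes -3; next acc becomes 1; next (((a * tmp) % 2) >= abs(acc)) evaluates to false; next c becomes 1; next tmp becomes 2; next final value 0
after: tmp becomes -3; next acc becomes 2; next (((a * tmp) % 2) >= abs(acc)) evaluates to false; next c becomes 2; next tmp becomes 2; next final value 1
0 != 1, so the rewrite changes behavior.
verdict: not equivalent; witness: a=0, b=1, c=1


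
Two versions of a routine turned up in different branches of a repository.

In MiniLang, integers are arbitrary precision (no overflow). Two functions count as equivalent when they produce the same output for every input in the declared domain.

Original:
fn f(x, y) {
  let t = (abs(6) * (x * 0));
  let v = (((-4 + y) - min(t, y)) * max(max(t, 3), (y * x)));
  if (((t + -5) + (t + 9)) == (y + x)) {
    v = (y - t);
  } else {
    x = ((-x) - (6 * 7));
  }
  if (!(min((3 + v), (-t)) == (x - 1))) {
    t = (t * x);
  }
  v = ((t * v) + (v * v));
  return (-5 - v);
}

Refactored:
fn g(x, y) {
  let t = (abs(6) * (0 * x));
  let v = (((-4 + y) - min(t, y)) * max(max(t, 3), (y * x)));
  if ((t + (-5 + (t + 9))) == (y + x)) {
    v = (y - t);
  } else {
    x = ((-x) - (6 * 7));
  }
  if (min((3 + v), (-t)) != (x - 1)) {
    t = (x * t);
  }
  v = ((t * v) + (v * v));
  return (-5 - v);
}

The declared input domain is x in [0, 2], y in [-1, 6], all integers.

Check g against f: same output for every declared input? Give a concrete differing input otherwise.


Although boolean connective usage differs; and comparison usage differs, 24/24 inputs agree.
verdict: equivalent


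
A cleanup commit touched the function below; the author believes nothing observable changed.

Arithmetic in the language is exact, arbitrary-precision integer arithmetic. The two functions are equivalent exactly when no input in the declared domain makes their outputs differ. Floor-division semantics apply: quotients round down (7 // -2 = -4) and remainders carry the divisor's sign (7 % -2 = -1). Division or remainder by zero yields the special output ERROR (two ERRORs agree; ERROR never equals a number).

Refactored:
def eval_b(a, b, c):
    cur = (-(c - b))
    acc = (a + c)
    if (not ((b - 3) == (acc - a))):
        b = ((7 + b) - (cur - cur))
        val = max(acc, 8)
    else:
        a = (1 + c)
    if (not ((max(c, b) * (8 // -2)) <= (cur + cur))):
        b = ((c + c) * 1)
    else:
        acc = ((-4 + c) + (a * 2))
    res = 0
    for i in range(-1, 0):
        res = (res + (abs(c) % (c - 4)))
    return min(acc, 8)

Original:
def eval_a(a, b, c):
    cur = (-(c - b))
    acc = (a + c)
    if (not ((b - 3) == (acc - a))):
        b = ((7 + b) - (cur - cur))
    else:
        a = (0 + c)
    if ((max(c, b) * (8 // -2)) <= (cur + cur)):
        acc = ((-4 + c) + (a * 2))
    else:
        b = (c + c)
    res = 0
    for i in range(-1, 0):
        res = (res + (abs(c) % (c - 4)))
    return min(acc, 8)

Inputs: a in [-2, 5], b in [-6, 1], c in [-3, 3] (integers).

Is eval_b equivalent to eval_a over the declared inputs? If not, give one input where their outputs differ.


These are not equivalent — on a=-2, b=0, c=-3 the outputs split (-13 vs -11).
eval_a: cur = 3; acc = -5; (not ((b - 3) == (acc - a))) -> false; a = -3; ((max(c, b) * (8 // -2)) <= (cur + cur)) -> true; acc = -13; res = 0; [i=-1]; res = -4; return -13
eval_b: cur = 3; acc = -5; (not ((b - 3) == (acc - a))) -> false; a = -2; (not ((max(c, b) * (8 // -2)) <= (cur + cur))) -> false; acc = -11; res = 0; [i=-1]; res = -4; return -11
verdict: not equivalent; witness: a=-2, b=0, c=-3
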